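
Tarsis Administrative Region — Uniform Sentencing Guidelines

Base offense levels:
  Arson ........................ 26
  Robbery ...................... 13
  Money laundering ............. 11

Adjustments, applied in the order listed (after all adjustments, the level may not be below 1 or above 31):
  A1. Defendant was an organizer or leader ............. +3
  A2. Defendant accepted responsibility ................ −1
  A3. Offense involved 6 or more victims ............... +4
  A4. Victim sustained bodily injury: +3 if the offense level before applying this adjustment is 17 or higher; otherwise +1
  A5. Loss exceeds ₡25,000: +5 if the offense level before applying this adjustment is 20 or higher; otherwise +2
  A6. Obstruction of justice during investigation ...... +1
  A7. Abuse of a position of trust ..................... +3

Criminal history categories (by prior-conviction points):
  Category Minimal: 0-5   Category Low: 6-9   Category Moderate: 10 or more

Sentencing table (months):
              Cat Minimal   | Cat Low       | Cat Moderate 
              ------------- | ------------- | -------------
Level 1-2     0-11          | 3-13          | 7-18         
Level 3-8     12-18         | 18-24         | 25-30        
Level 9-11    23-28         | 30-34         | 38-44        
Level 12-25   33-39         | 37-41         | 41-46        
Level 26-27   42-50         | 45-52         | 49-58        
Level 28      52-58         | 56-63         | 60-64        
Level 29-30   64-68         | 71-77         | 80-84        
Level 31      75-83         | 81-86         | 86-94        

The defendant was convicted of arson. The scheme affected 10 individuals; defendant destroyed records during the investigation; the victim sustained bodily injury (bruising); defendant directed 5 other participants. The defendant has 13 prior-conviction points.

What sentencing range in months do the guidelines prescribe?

Base offense level for arson: 26.
A1 applies: 26 + 3 = 29.
A2 does not apply.
A3 applies: 29 + 4 = 33.
A4 applies (level before this adjustment is 33 ≥ 17, so +3): 33 + 3 = 36.
A6 applies: 36 + 1 = 37.
A7 does not apply.
Level 37 exceeds the maximum of 31; capped at 31.
Final offense level: 31.
Criminal history: 13 prior points → Category Moderate (10+).
Level 31 falls in the 31 band.
Grid: Level 31 × Category Moderate = 86-94 months.

86-94 months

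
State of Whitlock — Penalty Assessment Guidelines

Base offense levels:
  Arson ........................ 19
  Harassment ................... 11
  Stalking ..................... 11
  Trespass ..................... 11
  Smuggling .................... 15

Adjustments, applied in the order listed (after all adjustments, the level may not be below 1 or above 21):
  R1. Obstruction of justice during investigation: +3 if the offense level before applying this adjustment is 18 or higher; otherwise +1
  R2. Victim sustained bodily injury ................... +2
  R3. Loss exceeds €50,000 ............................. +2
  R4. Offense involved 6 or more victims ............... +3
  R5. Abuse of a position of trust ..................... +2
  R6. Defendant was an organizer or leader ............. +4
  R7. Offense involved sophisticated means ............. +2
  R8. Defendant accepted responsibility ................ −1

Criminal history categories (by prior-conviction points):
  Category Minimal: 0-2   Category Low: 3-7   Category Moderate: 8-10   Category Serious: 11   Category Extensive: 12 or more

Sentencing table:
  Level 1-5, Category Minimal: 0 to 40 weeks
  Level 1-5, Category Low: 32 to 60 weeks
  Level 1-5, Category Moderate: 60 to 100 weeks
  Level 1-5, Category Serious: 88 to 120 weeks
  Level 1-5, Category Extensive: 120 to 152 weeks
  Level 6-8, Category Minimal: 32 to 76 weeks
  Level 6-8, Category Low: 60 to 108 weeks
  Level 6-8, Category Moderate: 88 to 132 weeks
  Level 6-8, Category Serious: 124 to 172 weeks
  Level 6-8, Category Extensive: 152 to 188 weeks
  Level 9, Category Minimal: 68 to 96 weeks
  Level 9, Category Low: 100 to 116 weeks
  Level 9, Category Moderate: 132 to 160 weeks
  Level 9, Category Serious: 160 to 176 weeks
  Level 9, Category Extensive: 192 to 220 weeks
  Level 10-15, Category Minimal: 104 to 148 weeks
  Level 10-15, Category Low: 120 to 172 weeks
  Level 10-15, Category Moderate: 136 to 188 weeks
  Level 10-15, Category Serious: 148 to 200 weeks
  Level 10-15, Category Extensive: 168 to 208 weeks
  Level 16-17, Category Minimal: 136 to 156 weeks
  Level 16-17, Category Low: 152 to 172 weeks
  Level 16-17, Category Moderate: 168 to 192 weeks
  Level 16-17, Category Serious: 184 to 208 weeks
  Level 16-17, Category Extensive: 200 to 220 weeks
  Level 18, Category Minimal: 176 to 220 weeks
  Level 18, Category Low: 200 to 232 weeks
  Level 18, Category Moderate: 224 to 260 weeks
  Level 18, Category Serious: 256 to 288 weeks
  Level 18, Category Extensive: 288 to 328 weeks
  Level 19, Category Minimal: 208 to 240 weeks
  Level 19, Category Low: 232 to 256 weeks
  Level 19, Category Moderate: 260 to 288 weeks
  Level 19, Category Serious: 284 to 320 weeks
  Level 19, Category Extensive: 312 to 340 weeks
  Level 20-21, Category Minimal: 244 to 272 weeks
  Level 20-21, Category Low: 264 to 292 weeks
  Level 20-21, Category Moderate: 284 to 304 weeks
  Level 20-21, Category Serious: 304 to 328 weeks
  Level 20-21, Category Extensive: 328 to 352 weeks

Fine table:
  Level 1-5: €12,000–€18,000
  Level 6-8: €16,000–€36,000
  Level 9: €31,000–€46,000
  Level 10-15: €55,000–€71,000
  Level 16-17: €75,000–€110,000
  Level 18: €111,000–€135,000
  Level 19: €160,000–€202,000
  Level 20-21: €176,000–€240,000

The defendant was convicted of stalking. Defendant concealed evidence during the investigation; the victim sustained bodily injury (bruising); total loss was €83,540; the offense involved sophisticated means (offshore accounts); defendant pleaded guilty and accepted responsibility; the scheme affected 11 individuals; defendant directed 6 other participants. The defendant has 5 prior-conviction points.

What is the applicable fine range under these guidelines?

€176,000–€240,000

Base offense level for stalking: 11.
R1 applies (level before this adjustment is 11 < 18, so +1): 11 + 1 = 12.
R2 applies: 12 + 2 = 14.
R3 applies: 14 + 2 = 16.
R4 applies: 16 + 3 = 19.
R5 does not apply.
R6 applies: 19 + 4 = 23.
R7 applies: 23 + 2 = 25.
R8 applies: 25 − 1 = 24.
Level 24 exceeds the maximum of 21; capped at 21.
Final offense level: 21.
Level 21 falls in the 20-21 band.
Fine table: Level 20-21 → €176,000–€240,000.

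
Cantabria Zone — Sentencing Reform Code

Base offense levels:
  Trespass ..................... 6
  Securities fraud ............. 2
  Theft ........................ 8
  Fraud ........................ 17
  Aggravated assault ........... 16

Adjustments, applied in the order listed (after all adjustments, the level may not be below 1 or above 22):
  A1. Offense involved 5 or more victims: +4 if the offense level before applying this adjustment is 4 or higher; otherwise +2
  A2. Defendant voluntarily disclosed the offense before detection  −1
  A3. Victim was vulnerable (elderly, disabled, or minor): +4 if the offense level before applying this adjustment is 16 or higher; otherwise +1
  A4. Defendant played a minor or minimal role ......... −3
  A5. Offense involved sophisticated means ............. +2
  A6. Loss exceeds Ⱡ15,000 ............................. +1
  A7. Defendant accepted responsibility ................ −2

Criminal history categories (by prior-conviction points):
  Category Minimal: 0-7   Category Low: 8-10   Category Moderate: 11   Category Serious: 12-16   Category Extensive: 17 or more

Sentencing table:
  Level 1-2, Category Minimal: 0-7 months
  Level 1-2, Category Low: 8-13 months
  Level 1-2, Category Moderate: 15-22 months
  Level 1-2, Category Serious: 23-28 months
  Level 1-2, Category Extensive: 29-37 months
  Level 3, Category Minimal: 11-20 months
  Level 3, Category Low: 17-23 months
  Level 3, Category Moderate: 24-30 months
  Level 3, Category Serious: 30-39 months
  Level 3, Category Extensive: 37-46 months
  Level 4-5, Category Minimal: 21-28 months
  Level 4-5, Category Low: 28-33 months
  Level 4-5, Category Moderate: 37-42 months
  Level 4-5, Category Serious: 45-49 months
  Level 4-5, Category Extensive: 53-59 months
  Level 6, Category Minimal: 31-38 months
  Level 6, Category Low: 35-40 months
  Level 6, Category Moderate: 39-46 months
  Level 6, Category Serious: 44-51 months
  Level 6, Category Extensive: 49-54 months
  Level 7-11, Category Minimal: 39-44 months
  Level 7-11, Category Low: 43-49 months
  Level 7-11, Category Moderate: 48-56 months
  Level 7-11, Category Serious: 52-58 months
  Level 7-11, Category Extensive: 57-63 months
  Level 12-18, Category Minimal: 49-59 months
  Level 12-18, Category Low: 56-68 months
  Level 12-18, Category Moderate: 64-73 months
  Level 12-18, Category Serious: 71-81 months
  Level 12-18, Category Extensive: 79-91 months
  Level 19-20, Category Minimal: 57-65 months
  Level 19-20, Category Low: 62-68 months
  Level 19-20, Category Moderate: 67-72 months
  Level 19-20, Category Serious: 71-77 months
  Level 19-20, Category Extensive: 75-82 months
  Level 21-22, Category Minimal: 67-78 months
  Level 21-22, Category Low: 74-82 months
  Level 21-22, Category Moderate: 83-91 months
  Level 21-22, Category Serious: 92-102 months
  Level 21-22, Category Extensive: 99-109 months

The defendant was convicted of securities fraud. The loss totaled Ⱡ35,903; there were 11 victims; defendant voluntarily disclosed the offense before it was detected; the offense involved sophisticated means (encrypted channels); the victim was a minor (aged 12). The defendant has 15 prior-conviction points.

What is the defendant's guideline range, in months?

52-58 months

Base offense level for securities fraud: 2.
A1 applies (level before this adjustment is 2 < 4, so +2): 2 + 2 = 4.
A2 applies: 4 − 1 = 3.
A3 applies (level before this adjustment is 3 < 16, so +1): 3 + 1 = 4.
A4 does not apply.
A5 applies: 4 + 2 = 6.
A6 applies: 6 + 1 = 7.
A7 does not apply.
Final offense level: 7.
Criminal history: 15 prior points → Category Serious (12-16).
Level 7 falls in the 7-11 band.
Grid: Level 7-11 × Category Serious = 52-58 months.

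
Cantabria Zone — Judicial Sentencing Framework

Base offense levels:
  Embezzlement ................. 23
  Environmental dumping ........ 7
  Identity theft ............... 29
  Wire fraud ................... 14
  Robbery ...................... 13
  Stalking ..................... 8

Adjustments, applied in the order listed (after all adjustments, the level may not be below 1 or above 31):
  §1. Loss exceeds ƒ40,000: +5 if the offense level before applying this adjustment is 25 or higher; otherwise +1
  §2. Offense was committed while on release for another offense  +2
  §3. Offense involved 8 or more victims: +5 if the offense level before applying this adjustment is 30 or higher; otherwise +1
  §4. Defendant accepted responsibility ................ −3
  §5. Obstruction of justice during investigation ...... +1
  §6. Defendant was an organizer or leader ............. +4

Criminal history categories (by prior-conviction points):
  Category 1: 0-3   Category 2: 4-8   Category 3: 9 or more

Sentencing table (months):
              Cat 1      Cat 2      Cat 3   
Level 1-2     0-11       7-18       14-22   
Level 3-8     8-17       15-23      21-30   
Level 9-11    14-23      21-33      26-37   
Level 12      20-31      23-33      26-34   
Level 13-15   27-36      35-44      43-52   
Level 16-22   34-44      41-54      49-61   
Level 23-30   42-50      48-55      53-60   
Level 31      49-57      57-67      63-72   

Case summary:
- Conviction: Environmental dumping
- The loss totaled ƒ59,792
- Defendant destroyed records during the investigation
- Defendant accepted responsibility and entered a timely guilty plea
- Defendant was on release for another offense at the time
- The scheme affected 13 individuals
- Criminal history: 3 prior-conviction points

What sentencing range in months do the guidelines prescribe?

14-23 months

Base offense level for environmental dumping: 7.
§1 applies (level before this adjustment is 7 < 25, so +1): 7 + 1 = 8.
§2 applies: 8 + 2 = 10.
§3 applies (level before this adjustment is 10 < 30, so +1): 10 + 1 = 11.
§4 applies: 11 − 3 = 8.
§5 applies: 8 + 1 = 9.
§6 does not apply.
Final offense level: 9.
Criminal history: 3 prior points → Category 1 (0-3).
Level 9 falls in the 9-11 band.
Grid: Level 9-11 × Category 1 = 14-23 months.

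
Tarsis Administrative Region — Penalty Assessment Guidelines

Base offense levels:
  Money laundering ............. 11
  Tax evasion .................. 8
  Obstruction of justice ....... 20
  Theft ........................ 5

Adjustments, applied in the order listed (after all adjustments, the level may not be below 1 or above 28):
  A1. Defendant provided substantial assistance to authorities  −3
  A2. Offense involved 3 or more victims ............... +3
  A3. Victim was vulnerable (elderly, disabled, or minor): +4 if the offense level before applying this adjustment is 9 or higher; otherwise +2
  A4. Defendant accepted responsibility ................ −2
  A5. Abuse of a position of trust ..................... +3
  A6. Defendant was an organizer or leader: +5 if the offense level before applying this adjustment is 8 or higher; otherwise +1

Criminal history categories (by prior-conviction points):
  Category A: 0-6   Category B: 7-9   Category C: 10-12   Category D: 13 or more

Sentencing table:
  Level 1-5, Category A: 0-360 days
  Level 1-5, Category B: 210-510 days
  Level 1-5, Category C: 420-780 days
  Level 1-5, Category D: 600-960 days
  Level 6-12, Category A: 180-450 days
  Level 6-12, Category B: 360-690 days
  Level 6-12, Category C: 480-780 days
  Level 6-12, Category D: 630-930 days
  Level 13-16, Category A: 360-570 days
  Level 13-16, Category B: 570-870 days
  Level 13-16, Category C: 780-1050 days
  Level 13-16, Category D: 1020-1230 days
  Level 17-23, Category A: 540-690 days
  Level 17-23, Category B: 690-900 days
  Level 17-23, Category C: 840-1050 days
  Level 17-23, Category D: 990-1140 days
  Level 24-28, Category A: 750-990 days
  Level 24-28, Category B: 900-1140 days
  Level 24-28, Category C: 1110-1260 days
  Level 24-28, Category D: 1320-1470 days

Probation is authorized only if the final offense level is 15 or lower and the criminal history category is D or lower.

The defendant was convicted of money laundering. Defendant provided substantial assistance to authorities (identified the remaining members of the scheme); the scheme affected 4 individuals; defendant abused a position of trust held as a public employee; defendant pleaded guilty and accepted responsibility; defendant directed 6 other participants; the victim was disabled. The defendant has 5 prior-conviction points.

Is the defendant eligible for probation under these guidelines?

No

Base offense level for money laundering: 11.
A1 applies: 11 − 3 = 8.
A2 applies: 8 + 3 = 11.
A3 applies (level before this adjustment is 11 ≥ 9, so +4): 11 + 4 = 15.
A4 applies: 15 − 2 = 13.
A5 applies: 13 + 3 = 16.
A6 applies (level before this adjustment is 16 ≥ 8, so +5): 16 + 5 = 21.
Final offense level: 21.
Criminal history: 5 prior points → Category A (0-6).
Level 21 falls in the 17-23 band.
Grid: Level 17-23 × Category A = 540-690 days.
Probation check: level 21 > 15 and category A ≤ D → not eligible.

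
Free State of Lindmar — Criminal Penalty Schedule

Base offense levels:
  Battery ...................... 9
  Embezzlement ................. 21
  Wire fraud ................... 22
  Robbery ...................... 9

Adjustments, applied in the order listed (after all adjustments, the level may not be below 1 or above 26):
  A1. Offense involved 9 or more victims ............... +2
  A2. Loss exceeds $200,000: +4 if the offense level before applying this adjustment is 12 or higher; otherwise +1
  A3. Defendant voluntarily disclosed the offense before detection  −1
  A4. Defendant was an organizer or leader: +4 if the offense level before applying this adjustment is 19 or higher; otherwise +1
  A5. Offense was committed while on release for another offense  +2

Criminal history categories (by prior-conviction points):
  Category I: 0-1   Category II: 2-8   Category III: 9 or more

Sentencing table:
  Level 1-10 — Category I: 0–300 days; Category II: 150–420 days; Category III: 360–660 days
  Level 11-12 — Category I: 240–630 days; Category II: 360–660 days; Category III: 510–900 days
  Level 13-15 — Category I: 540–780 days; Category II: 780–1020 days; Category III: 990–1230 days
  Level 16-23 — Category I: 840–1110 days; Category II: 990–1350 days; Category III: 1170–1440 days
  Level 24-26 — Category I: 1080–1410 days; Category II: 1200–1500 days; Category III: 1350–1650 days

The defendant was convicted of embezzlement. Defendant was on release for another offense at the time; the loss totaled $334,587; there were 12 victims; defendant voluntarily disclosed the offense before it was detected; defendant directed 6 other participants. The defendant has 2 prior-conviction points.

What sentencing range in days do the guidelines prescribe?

1200-1500 days

Base offense level for embezzlement: 21.
A1 applies: 21 + 2 = 23.
A2 applies (level before this adjustment is 23 ≥ 12, so +4): 23 + 4 = 27.
A3 applies: 27 − 1 = 26.
A4 applies (level before this adjustment is 26 ≥ 19, so +4): 26 + 4 = 30.
A5 applies: 30 + 2 = 32.
Level 32 exceeds the maximum of 26; capped at 26.
Final offense level: 26.
Criminal history: 2 prior points → Category II (2-8).
Level 26 falls in the 24-26 band.
Grid: Level 24-26 × Category II = 1200-1500 days.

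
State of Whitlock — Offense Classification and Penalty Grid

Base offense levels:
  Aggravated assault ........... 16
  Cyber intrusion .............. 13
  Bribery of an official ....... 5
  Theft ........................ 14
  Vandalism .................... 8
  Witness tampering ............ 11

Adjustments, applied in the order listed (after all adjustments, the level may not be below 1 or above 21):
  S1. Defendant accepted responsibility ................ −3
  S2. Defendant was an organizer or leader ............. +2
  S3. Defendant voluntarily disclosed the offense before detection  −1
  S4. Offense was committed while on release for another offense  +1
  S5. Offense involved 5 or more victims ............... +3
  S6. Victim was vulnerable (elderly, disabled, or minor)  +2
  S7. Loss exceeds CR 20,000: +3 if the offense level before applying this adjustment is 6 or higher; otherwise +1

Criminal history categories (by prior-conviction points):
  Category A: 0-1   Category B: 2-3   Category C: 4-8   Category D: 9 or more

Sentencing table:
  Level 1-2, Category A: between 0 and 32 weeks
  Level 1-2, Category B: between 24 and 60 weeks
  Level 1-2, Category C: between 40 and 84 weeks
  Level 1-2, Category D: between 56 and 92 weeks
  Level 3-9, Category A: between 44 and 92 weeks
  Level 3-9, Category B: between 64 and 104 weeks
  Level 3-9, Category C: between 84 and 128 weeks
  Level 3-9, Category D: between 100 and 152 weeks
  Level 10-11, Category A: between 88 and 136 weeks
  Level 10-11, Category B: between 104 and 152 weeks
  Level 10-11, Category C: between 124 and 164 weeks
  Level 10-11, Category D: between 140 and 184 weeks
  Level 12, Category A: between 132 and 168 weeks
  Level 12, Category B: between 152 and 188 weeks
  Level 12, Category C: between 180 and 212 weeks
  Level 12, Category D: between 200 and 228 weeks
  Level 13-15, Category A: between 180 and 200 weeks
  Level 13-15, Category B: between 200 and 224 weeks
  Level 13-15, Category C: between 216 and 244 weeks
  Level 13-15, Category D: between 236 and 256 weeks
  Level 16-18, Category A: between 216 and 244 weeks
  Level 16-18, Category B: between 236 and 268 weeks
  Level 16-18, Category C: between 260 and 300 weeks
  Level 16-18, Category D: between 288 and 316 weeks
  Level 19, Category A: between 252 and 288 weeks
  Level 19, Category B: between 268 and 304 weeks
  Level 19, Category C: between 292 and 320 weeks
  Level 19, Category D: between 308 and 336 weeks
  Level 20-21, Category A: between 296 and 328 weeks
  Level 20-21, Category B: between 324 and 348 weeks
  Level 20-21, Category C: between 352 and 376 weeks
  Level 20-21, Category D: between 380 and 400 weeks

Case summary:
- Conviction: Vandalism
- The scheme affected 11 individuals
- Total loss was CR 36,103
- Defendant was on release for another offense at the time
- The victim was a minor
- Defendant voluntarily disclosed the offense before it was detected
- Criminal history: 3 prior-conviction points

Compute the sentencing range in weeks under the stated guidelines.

236-268 weeks

Base offense level for vandalism: 8.
S1 does not apply.
S3 applies: 8 − 1 = 7.
S4 applies: 7 + 1 = 8.
S5 applies: 8 + 3 = 11.
S6 applies: 11 + 2 = 13.
S7 applies (level before this adjustment is 13 ≥ 6, so +3): 13 + 3 = 16.
Final offense level: 16.
Criminal history: 3 prior points → Category B (2-3).
Level 16 falls in the 16-18 band.
Grid: Level 16-18 × Category B = 236-268 weeks.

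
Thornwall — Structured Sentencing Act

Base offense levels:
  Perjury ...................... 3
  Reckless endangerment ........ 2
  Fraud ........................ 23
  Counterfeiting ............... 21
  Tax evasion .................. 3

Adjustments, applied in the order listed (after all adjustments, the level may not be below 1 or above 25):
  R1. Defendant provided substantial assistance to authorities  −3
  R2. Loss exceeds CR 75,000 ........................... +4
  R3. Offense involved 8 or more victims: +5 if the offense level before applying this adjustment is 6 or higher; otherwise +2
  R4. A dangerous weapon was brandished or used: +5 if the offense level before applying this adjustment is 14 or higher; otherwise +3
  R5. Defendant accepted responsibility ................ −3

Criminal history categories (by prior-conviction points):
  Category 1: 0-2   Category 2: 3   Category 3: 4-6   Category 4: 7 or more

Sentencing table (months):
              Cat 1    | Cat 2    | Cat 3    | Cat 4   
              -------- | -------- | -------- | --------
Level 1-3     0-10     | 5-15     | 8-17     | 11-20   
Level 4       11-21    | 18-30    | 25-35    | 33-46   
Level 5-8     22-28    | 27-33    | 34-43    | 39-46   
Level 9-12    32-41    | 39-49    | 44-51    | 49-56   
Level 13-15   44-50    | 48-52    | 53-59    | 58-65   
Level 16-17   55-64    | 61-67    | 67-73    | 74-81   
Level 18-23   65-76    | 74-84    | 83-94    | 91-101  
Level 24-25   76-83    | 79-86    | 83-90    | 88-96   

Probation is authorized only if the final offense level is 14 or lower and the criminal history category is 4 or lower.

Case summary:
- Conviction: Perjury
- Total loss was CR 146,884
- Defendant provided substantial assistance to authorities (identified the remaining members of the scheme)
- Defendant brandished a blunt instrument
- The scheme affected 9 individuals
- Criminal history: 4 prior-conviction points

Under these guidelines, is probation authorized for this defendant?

Yes

Base offense level for perjury: 3.
R1 applies: 3 − 3 = 0.
R2 applies: 0 + 4 = 4.
R3 applies (level before this adjustment is 4 < 6, so +2): 4 + 2 = 6.
R4 applies (level before this adjustment is 6 < 14, so +3): 6 + 3 = 9.
R5 does not apply.
Final offense level: 9.
Criminal history: 4 prior points → Category 3 (4-6).
Level 9 falls in the 9-12 band.
Grid: Level 9-12 × Category 3 = 44-51 months.
Probation check: level 9 ≤ 14 and category 3 ≤ 4 → eligible.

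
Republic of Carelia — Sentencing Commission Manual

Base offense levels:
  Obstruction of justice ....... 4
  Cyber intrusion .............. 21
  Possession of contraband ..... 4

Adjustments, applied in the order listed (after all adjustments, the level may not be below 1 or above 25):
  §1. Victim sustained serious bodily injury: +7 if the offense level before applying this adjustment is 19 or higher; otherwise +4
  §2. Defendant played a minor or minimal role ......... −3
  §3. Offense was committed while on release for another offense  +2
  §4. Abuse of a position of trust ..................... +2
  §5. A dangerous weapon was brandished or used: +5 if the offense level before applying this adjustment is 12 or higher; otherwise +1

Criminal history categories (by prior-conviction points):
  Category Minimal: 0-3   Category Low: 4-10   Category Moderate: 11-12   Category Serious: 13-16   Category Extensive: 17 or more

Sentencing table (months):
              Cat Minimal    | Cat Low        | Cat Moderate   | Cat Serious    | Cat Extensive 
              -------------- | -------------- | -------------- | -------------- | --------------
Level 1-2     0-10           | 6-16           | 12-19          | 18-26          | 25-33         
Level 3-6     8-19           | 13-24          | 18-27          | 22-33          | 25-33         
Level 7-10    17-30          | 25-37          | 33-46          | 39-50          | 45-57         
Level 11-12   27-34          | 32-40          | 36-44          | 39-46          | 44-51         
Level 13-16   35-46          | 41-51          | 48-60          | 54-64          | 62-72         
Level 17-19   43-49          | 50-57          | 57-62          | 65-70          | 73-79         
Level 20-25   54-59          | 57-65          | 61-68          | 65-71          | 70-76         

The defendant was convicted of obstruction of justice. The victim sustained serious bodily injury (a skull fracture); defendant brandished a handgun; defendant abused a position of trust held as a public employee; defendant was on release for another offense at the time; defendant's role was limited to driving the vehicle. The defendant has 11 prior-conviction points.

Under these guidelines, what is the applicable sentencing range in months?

33-46 months

Base offense level for obstruction of justice: 4.
§1 applies (level before this adjustment is 4 < 19, so +4): 4 + 4 = 8.
§2 applies: 8 − 3 = 5.
§3 applies: 5 + 2 = 7.
§4 applies: 7 + 2 = 9.
§5 applies (level before this adjustment is 9 < 12, so +1): 9 + 1 = 10.
Final offense level: 10.
Criminal history: 11 prior points → Category Moderate (11-12).
Level 10 falls in the 7-10 band.
Grid: Level 7-10 × Category Moderate = 33-46 months.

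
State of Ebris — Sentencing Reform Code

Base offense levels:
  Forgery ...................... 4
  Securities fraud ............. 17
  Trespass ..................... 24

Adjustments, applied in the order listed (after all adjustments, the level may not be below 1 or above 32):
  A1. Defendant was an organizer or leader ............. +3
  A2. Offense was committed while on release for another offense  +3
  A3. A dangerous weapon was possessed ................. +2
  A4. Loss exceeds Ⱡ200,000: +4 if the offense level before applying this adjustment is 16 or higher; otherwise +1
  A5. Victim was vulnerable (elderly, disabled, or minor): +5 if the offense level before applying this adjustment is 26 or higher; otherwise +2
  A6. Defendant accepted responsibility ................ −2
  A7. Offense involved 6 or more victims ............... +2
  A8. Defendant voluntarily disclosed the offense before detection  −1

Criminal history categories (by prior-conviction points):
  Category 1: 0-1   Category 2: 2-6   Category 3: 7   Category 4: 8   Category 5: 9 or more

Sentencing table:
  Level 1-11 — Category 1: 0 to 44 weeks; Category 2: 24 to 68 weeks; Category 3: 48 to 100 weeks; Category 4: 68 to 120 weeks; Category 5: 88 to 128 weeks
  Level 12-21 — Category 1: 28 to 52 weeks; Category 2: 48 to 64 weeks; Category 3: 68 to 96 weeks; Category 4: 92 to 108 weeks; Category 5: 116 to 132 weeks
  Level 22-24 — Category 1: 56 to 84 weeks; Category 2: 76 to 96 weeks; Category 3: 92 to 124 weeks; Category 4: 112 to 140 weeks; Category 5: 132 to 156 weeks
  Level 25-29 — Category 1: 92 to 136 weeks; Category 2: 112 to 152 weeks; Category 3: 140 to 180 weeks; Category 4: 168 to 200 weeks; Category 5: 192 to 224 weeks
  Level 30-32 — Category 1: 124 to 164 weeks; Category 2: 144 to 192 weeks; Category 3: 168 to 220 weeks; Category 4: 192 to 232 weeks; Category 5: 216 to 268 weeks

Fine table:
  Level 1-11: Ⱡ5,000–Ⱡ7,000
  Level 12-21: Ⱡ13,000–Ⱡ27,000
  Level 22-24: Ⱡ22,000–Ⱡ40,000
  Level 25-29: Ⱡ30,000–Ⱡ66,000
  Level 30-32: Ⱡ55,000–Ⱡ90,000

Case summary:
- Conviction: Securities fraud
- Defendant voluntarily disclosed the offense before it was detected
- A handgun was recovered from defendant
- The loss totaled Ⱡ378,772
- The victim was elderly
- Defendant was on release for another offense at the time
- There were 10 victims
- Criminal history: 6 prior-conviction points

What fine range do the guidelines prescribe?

Ⱡ55,000–Ⱡ90,000

Base offense level for securities fraud: 17.
A1 does not apply.
A2 applies: 17 + 3 = 20.
A3 applies: 20 + 2 = 22.
A4 applies (level before this adjustment is 22 ≥ 16, so +4): 22 + 4 = 26.
A5 applies (level before this adjustment is 26 ≥ 26, so +5): 26 + 5 = 31.
A6 does not apply.
A7 applies: 31 + 2 = 33.
A8 applies: 33 − 1 = 32.
Final offense level: 32.
Level 32 falls in the 30-32 band.
Fine table: Level 30-32 → Ⱡ55,000–Ⱡ90,000.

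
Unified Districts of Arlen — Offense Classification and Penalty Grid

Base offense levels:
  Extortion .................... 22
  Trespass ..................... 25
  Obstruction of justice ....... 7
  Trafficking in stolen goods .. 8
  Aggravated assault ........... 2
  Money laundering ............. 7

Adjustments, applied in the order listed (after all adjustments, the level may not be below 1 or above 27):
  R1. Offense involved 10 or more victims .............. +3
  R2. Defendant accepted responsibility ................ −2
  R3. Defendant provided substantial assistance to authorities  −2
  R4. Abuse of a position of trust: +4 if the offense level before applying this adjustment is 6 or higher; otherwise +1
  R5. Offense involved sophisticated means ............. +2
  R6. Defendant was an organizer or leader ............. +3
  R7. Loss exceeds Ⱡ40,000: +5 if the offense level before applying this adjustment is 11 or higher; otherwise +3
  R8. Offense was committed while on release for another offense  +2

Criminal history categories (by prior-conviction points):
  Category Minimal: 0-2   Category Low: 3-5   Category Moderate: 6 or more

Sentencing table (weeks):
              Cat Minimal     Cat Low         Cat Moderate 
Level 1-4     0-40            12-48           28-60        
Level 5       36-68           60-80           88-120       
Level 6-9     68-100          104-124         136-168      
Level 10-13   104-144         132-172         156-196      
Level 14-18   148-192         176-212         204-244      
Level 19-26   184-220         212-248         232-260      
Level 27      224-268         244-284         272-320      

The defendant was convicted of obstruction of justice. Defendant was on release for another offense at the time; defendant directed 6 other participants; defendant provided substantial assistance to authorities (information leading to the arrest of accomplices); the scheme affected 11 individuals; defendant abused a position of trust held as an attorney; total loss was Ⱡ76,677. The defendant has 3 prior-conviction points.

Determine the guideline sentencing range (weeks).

212-248 weeks

Base offense level for obstruction of justice: 7.
R1 applies: 7 + 3 = 10.
R3 applies: 10 − 2 = 8.
R4 applies (level before this adjustment is 8 ≥ 6, so +4): 8 + 4 = 12.
R6 applies: 12 + 3 = 15.
R7 applies (level before this adjustment is 15 ≥ 11, so +5): 15 + 5 = 20.
R8 applies: 20 + 2 = 22.
Final offense level: 22.
Criminal history: 3 prior points → Category Low (3-5).
Level 22 falls in the 19-26 band.
Grid: Level 19-26 × Category Low = 212-248 weeks.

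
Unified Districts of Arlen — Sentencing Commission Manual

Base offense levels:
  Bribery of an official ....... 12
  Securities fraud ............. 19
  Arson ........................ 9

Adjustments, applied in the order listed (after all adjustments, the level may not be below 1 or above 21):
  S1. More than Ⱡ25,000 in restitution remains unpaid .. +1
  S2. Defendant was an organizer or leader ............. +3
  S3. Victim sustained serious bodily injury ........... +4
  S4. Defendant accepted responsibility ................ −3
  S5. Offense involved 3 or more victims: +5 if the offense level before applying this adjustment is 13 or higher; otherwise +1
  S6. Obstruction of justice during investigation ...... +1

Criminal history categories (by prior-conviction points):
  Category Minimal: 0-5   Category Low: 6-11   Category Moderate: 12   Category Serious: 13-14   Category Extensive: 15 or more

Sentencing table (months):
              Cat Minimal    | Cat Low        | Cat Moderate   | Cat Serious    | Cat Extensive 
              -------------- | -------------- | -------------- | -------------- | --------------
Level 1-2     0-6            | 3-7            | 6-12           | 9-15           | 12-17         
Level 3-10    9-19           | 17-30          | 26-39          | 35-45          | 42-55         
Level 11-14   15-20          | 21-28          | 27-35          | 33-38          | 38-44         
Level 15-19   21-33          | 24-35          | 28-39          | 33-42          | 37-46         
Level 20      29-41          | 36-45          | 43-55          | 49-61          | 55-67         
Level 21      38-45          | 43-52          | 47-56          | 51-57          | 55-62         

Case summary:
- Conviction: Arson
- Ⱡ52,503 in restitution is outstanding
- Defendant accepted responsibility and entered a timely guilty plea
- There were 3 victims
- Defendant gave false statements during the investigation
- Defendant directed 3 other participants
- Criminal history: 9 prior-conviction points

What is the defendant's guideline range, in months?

Base offense level for arson: 9.
S1 applies: 9 + 1 = 10.
S2 applies: 10 + 3 = 13.
S3 does not apply.
S4 applies: 13 − 3 = 10.
S5 applies (level before this adjustment is 10 < 13, so +1): 10 + 1 = 11.
S6 applies: 11 + 1 = 12.
Final offense level: 12.
Criminal history: 9 prior points → Category Low (6-11).
Level 12 falls in the 11-14 band.
Grid: Level 11-14 × Category Low = 21-28 months.

21-28 months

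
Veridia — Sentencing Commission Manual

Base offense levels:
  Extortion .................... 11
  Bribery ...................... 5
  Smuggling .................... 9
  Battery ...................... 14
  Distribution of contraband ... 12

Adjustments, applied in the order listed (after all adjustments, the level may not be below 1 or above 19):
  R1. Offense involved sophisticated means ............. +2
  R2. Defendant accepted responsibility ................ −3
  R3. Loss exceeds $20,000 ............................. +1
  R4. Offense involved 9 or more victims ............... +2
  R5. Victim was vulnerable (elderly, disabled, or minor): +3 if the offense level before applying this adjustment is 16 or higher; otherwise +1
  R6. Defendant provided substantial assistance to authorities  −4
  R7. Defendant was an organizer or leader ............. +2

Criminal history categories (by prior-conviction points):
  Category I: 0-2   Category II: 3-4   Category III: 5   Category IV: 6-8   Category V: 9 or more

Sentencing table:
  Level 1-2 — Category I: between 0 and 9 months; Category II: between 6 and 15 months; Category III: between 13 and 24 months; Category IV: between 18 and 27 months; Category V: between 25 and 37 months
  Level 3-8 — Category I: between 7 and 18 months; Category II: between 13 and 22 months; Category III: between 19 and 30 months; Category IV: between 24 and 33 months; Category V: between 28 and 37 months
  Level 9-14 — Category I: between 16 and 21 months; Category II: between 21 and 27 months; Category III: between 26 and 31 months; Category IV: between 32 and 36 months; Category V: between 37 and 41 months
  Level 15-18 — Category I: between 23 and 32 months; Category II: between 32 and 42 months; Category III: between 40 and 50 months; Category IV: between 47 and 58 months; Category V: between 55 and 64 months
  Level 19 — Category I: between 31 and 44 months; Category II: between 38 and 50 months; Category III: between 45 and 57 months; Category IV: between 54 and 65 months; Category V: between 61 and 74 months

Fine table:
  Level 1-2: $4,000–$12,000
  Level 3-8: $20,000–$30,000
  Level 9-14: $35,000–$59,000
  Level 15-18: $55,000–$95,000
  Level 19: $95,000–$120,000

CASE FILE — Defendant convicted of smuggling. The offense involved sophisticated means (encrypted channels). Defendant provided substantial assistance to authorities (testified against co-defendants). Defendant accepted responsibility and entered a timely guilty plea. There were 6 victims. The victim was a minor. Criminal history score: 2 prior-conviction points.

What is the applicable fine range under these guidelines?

Base offense level for smuggling: 9.
R1 applies: 9 + 2 = 11.
R2 applies: 11 − 3 = 8.
R5 applies (level before this adjustment is 8 < 16, so +1): 8 + 1 = 9.
R6 applies: 9 − 4 = 5.
Final offense level: 5.
Level 5 falls in the 3-8 band.
Fine table: Level 3-8 → $20,000–$30,000.

$20,000–$30,000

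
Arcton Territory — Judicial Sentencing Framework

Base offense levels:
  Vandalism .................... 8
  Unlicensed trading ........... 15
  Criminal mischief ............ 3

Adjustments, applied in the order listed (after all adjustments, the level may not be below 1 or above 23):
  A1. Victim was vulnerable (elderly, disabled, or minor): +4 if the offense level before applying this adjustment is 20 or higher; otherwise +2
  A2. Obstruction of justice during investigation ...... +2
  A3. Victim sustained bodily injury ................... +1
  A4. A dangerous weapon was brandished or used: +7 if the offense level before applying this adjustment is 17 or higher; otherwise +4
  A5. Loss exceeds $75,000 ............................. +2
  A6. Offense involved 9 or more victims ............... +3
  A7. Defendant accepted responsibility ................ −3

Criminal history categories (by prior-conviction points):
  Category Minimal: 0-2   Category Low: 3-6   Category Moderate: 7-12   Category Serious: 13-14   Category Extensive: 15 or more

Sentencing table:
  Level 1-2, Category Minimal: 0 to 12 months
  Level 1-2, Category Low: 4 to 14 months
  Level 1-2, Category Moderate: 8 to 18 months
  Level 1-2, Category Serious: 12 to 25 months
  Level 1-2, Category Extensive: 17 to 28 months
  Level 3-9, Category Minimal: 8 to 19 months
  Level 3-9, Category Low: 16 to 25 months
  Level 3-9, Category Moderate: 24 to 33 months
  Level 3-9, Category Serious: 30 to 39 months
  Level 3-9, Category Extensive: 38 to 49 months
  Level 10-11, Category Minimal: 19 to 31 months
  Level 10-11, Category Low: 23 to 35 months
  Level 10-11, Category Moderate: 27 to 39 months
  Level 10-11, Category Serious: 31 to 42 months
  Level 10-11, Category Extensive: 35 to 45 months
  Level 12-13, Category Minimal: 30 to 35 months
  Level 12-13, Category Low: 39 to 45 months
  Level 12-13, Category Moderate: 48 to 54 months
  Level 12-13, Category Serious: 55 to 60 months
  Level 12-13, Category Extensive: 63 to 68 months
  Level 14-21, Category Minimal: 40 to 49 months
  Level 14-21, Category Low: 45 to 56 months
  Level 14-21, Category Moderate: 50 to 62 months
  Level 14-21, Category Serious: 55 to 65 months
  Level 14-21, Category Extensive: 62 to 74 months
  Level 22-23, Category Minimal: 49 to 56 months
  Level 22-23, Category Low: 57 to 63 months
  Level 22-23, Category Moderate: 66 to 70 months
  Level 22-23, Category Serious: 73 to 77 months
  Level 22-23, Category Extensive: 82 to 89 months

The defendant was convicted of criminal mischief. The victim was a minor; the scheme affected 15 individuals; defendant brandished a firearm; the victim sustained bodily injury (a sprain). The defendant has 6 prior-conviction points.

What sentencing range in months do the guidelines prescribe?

39-45 months

Base offense level for criminal mischief: 3.
A1 applies (level before this adjustment is 3 < 20, so +2): 3 + 2 = 5.
A3 applies: 5 + 1 = 6.
A4 applies (level before this adjustment is 6 < 17, so +4): 6 + 4 = 10.
A5 does not apply.
A6 applies: 10 + 3 = 13.
Final offense level: 13.
Criminal history: 6 prior points → Category Low (3-6).
Level 13 falls in the 12-13 band.
Grid: Level 12-13 × Category Low = 39-45 months.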